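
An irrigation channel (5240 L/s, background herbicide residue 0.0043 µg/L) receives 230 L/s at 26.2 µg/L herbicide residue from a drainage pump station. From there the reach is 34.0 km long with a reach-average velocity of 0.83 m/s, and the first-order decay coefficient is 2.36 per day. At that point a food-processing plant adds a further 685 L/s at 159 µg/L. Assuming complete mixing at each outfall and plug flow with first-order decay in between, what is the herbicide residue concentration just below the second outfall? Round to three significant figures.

18.0 µg/L

Mass balance: C = (5240·0.004300 + 230.0·26.20) / 5470 = 6049/5470 = 1.106 µg/L; combined flow 5470 L/s.
Travel time t = 34.0·1000 / 0.83 = 40960 s = 11.38 h.
After decay, C = 1.106 × e^(−kt) = 1.106 × 0.3266 = 0.3612 µg/L.
At the second outfall, C = (5470·0.3612 + 685.0·159.0) / (5470 + 685.0) = 18.02 µg/L.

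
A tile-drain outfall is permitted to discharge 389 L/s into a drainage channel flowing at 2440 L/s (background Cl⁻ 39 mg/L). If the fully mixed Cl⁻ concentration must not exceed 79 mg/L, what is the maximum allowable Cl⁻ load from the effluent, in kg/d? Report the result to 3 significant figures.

Mass balance at the limit: 2440·39.00 + 389.0·Cₑ = 2829·79 → Cₑ = 329.9 mg/L.
389.0 L/s = 0.3890 m³/s. Load = 0.3890 m³/s × 329.9 g/m³ × 86 400 s/d = 11090 kg/d.

11100 kg/d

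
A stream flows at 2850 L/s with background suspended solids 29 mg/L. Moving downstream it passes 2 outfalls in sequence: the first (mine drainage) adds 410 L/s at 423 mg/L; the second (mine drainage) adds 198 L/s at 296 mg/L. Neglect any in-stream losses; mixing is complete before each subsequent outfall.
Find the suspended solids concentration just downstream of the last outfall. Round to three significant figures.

Outfall 1: combined Q = 3260 L/s; C = (2850·29.00 + 410.0·423.0)/3260 = 78.55 mg/L.
Outfall 2: combined Q = 3458 L/s; C = (3260·78.55 + 198.0·296.0)/3458 = 91.00 mg/L.

91.0 mg/L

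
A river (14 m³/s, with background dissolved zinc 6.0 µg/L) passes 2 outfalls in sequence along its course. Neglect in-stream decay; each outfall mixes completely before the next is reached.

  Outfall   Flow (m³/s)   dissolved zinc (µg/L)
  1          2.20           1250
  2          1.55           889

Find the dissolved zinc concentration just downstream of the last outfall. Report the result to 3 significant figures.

Outfall 1: combined Q = 16.20 m³/s; C = (14.00·6.000 + 2.200·1250)/16.20 = 174.9 µg/L.
Outfall 2: combined Q = 17.75 m³/s; C = (16.20·174.9 + 1.550·889.0)/17.75 = 237.3 µg/L.

237 µg/L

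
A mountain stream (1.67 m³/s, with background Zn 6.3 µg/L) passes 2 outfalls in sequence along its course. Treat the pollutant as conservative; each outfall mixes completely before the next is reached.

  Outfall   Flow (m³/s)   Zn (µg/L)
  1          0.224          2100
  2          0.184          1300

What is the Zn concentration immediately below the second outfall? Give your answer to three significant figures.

347 µg/L

After outfall 1: Q = 1.670 + 0.2240 = 1.894 m³/s; C = (1.670·6.300 + 0.2240·2100)/1.894 = 253.9 µg/L.
After outfall 2: Q = 1.894 + 0.1840 = 2.078 m³/s; C = (1.894·253.9 + 0.1840·1300)/2.078 = 346.5 µg/L.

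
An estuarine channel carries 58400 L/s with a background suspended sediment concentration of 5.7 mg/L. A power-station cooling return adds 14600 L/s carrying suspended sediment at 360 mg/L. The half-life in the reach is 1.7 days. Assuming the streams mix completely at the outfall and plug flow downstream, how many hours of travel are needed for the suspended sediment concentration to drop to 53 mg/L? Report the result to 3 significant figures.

21.6 h

Mixed concentration C = ΣQC/ΣQ = (58400·5.700 + 14600·360.0) / 73000 = 5589000/73000 = 76.56 mg/L.
Half-life 1.7 d → k = ln 2 / 1.7 = 0.4077 d⁻¹.
76.56·exp(−k·t) = 53 → t = ln(76.56/53)/k = 77930 s = 21.65 h.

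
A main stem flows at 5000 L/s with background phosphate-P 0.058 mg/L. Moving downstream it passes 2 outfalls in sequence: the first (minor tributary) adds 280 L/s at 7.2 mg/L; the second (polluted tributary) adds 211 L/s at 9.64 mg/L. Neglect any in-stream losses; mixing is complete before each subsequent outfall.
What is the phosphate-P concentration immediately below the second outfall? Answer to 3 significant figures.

0.790 mg/L

Outfall 1: combined Q = 5280 L/s; C = (5000·0.05800 + 280.0·7.200)/5280 = 0.4367 mg/L.
Outfall 2: combined Q = 5491 L/s; C = (5280·0.4367 + 211.0·9.640)/5491 = 0.7904 mg/L.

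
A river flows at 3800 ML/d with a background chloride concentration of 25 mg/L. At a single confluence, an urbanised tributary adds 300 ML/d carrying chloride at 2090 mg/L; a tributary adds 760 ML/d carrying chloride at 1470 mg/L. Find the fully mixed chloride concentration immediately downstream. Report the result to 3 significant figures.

378 mg/L

Conservation of mass: C = (3800·25.00 + 300.0·2090 + 760.0·1470) / 4860 = 1839000/4860 = 378.4 mg/L.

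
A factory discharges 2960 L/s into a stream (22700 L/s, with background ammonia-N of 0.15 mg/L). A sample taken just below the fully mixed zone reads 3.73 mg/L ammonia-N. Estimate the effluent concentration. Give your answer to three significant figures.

Mass balance: 22700·0.1500 + 2960·Cₑ = 25660·3.730
→ Cₑ = (25660·3.730 − 22700·0.1500) / 2960 = 31.18 mg/L.

31.2 mg/L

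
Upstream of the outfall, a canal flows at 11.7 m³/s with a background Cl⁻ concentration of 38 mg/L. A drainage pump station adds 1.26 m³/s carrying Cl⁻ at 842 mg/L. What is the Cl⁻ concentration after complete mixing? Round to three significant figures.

116 mg/L

Mass balance: C = (11.70·38.00 + 1.260·842.0) / 12.96 = 1506/12.96 = 116.2 mg/L.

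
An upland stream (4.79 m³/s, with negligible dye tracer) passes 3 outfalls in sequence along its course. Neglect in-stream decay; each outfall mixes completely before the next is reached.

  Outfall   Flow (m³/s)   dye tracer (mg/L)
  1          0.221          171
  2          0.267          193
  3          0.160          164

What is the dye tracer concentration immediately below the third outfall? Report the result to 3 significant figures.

Outfall 1: combined Q = 5.011 m³/s; C = (4.790·0 + 0.2210·171.0)/5.011 = 7.542 mg/L.
Outfall 2: combined Q = 5.278 m³/s; C = (5.011·7.542 + 0.2670·193.0)/5.278 = 16.92 mg/L.
Outfall 3: combined Q = 5.438 m³/s; C = (5.278·16.92 + 0.1600·164.0)/5.438 = 21.25 mg/L.

21.3 mg/L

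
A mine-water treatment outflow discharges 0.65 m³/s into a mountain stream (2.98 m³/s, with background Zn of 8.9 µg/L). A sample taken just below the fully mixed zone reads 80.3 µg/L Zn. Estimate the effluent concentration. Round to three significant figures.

Mass balance: 2.980·8.900 + 0.6500·Cₑ = 3.630·80.30
→ Cₑ = (3.630·80.30 − 2.980·8.900) / 0.6500 = 407.6 µg/L.

408 µg/L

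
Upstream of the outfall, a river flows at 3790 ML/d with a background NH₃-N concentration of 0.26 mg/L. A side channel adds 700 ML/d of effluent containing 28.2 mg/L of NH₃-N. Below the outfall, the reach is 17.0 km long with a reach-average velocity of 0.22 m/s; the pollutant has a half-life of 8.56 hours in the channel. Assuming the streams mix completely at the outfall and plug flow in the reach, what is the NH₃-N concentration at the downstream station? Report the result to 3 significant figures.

Mixed concentration C = ΣQC/ΣQ = (3790·0.2600 + 700.0·28.20) / 4490 = 20730/4490 = 4.616 mg/L.
Travel time t = 17.0·1000 / 0.22 = 77270 s = 21.46 h.
Half-life 8.56 h → k = ln 2 / 8.56 = 0.08098 h⁻¹ = 1.943 d⁻¹.
After decay, C = 4.616 × e^(−kt) = 4.616 × 0.1759 = 0.8117 mg/L.

0.812 mg/L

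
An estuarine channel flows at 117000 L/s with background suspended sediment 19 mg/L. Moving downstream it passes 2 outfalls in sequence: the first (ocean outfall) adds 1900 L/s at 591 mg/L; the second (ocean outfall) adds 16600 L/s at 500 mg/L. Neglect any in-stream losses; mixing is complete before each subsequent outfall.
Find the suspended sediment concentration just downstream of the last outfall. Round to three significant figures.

Outfall 1: combined Q = 118900 L/s; C = (117000·19.00 + 1900·591.0)/118900 = 28.14 mg/L.
Outfall 2: combined Q = 135500 L/s; C = (118900·28.14 + 16600·500.0)/135500 = 85.95 mg/L.

85.9 mg/L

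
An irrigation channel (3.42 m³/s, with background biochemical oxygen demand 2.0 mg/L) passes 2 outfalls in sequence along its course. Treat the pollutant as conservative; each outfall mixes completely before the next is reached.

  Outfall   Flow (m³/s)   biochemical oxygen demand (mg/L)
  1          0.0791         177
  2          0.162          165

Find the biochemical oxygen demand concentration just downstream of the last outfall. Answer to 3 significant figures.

13.0 mg/L

After outfall 1: Q = 3.420 + 0.07910 = 3.499 m³/s; C = (3.420·2.000 + 0.07910·177.0)/3.499 = 5.956 mg/L.
After outfall 2: Q = 3.499 + 0.1620 = 3.661 m³/s; C = (3.499·5.956 + 0.1620·165.0)/3.661 = 12.99 mg/L.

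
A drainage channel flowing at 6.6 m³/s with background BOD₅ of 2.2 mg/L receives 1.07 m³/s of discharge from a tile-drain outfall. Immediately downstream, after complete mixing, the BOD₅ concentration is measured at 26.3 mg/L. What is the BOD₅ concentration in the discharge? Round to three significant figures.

175 mg/L

Mass balance: 6.600·2.200 + 1.070·Cₑ = 7.670·26.30
→ Cₑ = (7.670·26.30 − 6.600·2.200) / 1.070 = 175.0 mg/L.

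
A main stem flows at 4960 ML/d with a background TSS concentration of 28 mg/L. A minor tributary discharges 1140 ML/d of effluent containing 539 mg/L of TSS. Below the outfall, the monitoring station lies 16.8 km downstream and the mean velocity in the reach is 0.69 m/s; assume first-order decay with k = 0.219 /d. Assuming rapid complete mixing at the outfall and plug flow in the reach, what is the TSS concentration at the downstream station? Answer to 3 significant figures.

116 mg/L

Conservation of mass: C = (4960·28.00 + 1140·539.0) / 6100 = 753300/6100 = 123.5 mg/L.
Travel time t = 16.8·1000 / 0.69 = 24350 s = 6.763 h.
Applying C = C₀e^(−kt): 123.5 × 0.9402 = 116.1 mg/L.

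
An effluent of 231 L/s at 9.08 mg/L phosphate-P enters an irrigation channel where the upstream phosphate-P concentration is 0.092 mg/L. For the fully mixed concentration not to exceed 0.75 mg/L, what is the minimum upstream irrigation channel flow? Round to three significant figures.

Set C_mix = 0.75: (Q·0.09200 + 231.0·9.080) / (Q + 231.0) = 0.75
→ Q = 231.0·(9.080 − 0.75)/(0.75 − 0.09200) = 2924 L/s.

2920 L/s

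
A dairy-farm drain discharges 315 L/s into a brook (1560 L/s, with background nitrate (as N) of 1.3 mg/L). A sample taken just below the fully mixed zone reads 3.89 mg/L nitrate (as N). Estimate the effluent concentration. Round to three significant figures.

16.7 mg/L

Mass balance: 1560·1.300 + 315.0·Cₑ = 1875·3.890
→ Cₑ = (1875·3.890 − 1560·1.300) / 315.0 = 16.72 mg/L.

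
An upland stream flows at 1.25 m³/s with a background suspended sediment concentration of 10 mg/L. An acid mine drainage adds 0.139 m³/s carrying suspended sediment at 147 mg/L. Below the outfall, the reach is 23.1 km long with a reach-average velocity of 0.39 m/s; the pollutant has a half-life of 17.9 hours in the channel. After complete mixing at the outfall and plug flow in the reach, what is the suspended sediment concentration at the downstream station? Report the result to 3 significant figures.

12.5 mg/L

After mixing, C = (1.250·10.00 + 0.1390·147.0) / 1.389 = 32.93/1.389 = 23.71 mg/L.
Travel time t = 23.1·1000 / 0.39 = 59230 s = 16.45 h.
Half-life 17.9 h → k = ln 2 / 17.9 = 0.03872 h⁻¹ = 0.9294 d⁻¹.
Applying C = C₀e^(−kt): 23.71 × 0.5288 = 12.54 mg/L.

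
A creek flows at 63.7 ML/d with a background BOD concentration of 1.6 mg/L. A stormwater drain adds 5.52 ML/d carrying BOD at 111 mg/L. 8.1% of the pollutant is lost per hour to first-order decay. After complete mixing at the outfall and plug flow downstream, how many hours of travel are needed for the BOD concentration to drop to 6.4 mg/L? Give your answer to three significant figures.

5.66 h

After mixing, C = (63.70·1.600 + 5.520·111.0) / 69.22 = 714.6/69.22 = 10.32 mg/L.
8.1%/h lost → k = −ln(1 − 0.081) = 0.08447 h⁻¹.
10.32·exp(−k·t) = 6.4 → t = ln(10.32/6.4)/k = 20380 s = 5.661 h.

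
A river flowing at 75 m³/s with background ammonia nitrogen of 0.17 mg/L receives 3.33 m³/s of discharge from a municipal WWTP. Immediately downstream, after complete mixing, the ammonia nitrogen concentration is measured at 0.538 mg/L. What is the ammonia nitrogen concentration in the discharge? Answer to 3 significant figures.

Mass balance: 75.00·0.1700 + 3.330·Cₑ = 78.33·0.5380
→ Cₑ = (78.33·0.5380 − 75.00·0.1700) / 3.330 = 8.826 mg/L.

8.83 mg/L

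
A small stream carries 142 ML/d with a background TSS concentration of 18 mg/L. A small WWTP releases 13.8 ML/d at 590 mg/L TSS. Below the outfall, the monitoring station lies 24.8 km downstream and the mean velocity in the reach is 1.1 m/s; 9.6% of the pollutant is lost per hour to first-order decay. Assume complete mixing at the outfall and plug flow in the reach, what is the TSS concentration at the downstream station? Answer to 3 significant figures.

36.5 mg/L

Mixed concentration C = ΣQC/ΣQ = (142.0·18.00 + 13.80·590.0) / 155.8 = 10700/155.8 = 68.66 mg/L.
Travel time t = 24.8·1000 / 1.1 = 22550 s = 6.263 h.
9.6%/h lost → k = −ln(1 − 0.096) = 0.1009 h⁻¹.
First-order decay: C = 68.66·exp(−k·t) = 68.66·0.5315 = 36.50 mg/L.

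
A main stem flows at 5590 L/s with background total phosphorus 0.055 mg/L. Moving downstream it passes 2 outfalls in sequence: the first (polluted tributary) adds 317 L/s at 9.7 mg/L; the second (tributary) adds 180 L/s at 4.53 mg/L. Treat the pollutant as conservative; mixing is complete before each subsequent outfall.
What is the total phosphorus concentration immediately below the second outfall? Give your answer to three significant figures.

Below outfall 1: Q → 5907 L/s, C = (5590·0.05500 + 317.0·9.700)/5907 = 0.5726 mg/L.
Below outfall 2: Q → 6087 L/s, C = (5907·0.5726 + 180.0·4.530)/6087 = 0.6896 mg/L.

0.690 mg/L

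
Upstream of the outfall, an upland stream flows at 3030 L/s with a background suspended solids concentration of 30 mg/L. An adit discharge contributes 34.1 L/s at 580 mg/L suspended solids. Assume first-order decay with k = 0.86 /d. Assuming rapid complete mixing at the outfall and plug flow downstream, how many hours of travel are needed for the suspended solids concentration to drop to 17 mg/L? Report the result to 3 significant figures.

21.0 h

Conservation of mass: C = (3030·30.00 + 34.10·580.0) / 3064 = 110700/3064 = 36.12 mg/L.
36.12·exp(−k·t) = 17 → t = ln(36.12/17)/k = 75720 s = 21.03 h.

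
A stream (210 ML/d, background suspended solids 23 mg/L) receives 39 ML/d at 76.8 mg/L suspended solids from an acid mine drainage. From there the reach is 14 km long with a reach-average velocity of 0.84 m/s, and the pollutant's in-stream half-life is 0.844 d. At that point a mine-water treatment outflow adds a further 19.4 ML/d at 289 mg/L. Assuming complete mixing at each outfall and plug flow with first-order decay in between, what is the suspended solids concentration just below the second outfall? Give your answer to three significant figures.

Conservation of mass: C = (210.0·23.00 + 39.00·76.80) / 249.0 = 7825/249.0 = 31.43 mg/L; combined flow 249.0 ML/d.
Travel time t = 14·1000 / 0.84 = 16670 s = 4.630 h.
Half-life 0.844 d → k = ln 2 / 0.844 = 0.8213 d⁻¹.
First-order decay: C = 31.43·exp(−k·t) = 31.43·0.8535 = 26.82 mg/L.
Second outfall: C = (249.0·26.82 + 19.40·289.0)/268.4 = 45.77 mg/L.

45.8 mg/L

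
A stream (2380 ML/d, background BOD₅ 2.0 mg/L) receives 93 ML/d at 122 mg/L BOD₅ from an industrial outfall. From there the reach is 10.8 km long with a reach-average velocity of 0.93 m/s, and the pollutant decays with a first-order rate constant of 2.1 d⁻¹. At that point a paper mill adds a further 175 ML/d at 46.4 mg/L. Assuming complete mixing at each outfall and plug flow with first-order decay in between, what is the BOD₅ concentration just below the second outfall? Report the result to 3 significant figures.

7.65 mg/L

After mixing, C = (2380·2.000 + 93.00·122.0) / 2473 = 16110/2473 = 6.513 mg/L; combined flow 2473 ML/d.
Travel time t = 10.8·1000 / 0.93 = 11610 s = 3.226 h.
After decay, C = 6.513 × e^(−kt) = 6.513 × 0.7541 = 4.911 mg/L.
Second outfall: C = (2473·4.911 + 175.0·46.40)/2648 = 7.653 mg/L.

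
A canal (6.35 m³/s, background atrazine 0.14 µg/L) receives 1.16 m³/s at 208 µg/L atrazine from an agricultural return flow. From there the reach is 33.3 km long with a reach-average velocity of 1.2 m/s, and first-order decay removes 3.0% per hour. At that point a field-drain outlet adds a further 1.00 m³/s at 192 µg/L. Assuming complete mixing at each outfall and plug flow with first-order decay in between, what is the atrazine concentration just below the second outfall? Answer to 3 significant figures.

After mixing, C = (6.350·0.1400 + 1.160·208.0) / 7.510 = 242.2/7.510 = 32.25 µg/L; combined flow 7.510 m³/s.
Travel time t = 33.3·1000 / 1.2 = 27750 s = 7.708 h.
3.0%/h lost → k = −ln(1 − 0.03) = 0.03046 h⁻¹.
First-order decay: C = 32.25·exp(−k·t) = 32.25·0.7907 = 25.50 µg/L.
Second outfall: C = (7.510·25.50 + 1.000·192.0)/8.510 = 45.06 µg/L.

45.1 µg/L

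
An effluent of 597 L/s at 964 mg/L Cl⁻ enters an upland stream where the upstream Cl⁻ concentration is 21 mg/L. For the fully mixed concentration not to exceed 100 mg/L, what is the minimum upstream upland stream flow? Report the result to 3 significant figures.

Set C_mix = 100: (Q·21.00 + 597.0·964.0) / (Q + 597.0) = 100
→ Q = 597.0·(964.0 − 100)/(100 − 21.00) = 6529 L/s.

6530 L/s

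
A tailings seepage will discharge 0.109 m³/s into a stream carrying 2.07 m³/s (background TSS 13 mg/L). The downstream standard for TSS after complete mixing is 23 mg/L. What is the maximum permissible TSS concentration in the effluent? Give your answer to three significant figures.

213 mg/L

At the limit, (Qr·Cr + Qe·Cₑ)/(Qr + Qe) = 23:
Cₑ = (2.179·23 − 2.070·13.00) / 0.1090 = 212.9 mg/L.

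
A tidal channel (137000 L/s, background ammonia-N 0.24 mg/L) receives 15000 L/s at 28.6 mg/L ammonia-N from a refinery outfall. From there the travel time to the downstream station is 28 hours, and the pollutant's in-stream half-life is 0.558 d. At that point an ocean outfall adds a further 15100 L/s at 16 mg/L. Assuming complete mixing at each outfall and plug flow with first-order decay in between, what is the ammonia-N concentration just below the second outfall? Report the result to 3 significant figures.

2.09 mg/L

Mass balance: C = (137000·0.2400 + 15000·28.60) / 152000 = 461900/152000 = 3.039 mg/L; combined flow 152000 L/s.
Half-life 0.558 d → k = ln 2 / 0.558 = 1.242 d⁻¹.
Decay over the reach: 3.039·exp(−kt) = 3.039·0.2348 = 0.7133 mg/L.
Second outfall: C = (152000·0.7133 + 15100·16.00)/167100 = 2.095 mg/L.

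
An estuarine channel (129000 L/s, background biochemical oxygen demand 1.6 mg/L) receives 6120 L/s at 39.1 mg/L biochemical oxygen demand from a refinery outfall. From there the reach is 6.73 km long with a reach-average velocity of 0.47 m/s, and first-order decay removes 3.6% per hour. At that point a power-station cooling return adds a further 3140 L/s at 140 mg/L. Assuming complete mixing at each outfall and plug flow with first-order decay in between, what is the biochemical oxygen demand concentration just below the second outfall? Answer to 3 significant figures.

5.97 mg/L

Mass balance: C = (129000·1.600 + 6120·39.10) / 135100 = 445700/135100 = 3.298 mg/L; combined flow 135100 L/s.
Travel time t = 6.73·1000 / 0.47 = 14320 s = 3.978 h.
3.6%/h lost → k = −ln(1 − 0.036) = 0.03666 h⁻¹.
After decay, C = 3.298 × e^(−kt) = 3.298 × 0.8643 = 2.851 mg/L.
At the second outfall, C = (135100·2.851 + 3140·140.0) / (135100 + 3140) = 5.966 mg/L.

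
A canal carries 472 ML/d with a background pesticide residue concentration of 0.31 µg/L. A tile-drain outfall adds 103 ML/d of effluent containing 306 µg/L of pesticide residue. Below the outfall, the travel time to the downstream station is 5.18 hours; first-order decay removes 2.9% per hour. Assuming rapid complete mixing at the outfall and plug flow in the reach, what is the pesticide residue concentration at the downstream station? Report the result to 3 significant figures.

47.3 µg/L

Flow-weighted average: C = (472.0·0.3100 + 103.0·306.0) / 575.0 = 31660/575.0 = 55.07 µg/L.
2.9%/h lost → k = −ln(1 − 0.029) = 0.02943 h⁻¹.
First-order decay: C = 55.07·exp(−k·t) = 55.07·0.8586 = 47.28 µg/L.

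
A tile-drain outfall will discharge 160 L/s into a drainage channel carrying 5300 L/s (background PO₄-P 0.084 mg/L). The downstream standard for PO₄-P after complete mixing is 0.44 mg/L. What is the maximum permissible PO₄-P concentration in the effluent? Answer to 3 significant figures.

12.2 mg/L

At the limit, (Qr·Cr + Qe·Cₑ)/(Qr + Qe) = 0.44:
Cₑ = (5460·0.44 − 5300·0.08400) / 160.0 = 12.23 mg/L.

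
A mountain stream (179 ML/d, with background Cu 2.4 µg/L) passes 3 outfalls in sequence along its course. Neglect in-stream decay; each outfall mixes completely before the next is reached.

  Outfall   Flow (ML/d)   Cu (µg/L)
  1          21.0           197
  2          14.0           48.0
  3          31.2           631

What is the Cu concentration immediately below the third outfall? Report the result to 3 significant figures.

102 µg/L

Below outfall 1: Q → 200.0 ML/d, C = (179.0·2.400 + 21.00·197.0)/200.0 = 22.83 µg/L.
Below outfall 2: Q → 214.0 ML/d, C = (200.0·22.83 + 14.00·48.00)/214.0 = 24.48 µg/L.
Below outfall 3: Q → 245.2 ML/d, C = (214.0·24.48 + 31.20·631.0)/245.2 = 101.7 µg/L.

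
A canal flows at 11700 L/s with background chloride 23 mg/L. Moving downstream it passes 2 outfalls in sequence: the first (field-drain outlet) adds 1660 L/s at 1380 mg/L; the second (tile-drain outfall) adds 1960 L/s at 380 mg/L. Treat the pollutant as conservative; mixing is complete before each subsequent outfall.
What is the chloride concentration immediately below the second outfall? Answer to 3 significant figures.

Outfall 1: combined Q = 13360 L/s; C = (11700·23.00 + 1660·1380)/13360 = 191.6 mg/L.
Outfall 2: combined Q = 15320 L/s; C = (13360·191.6 + 1960·380.0)/15320 = 215.7 mg/L.

216 mg/L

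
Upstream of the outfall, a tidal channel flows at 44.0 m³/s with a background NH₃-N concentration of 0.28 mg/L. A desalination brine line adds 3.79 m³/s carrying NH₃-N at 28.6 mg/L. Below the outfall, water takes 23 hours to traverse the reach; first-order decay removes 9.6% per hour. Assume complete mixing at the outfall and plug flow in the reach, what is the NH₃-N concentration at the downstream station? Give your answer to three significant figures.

0.248 mg/L

Flow-weighted average: C = (44.00·0.2800 + 3.790·28.60) / 47.79 = 120.7/47.79 = 2.526 mg/L.
9.6%/h lost → k = −ln(1 − 0.096) = 0.1009 h⁻¹.
Decay over the reach: 2.526·exp(−kt) = 2.526·0.09815 = 0.2479 mg/L.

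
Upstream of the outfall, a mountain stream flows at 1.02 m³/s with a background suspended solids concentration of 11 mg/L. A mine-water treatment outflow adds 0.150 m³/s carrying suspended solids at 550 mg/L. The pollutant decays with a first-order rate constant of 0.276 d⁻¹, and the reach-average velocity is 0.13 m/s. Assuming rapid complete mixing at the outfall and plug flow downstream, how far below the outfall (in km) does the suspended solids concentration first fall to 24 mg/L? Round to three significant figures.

49.0 km

Flow-weighted average: C = (1.020·11.00 + 0.1500·550.0) / 1.170 = 93.72/1.170 = 80.10 mg/L.
Set 80.10·exp(−k·t) = 24 → t = ln(80.10/24)/k = 377300 s = 104.8 h.
Distance = v·t = 0.13·377300 = 49050 m = 49.05 km.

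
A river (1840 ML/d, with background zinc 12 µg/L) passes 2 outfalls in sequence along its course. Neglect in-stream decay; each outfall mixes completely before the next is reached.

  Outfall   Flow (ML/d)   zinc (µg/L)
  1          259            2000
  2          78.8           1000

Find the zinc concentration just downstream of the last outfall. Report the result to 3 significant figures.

284 µg/L

Outfall 1: combined Q = 2099 ML/d; C = (1840·12.00 + 259.0·2000)/2099 = 257.3 µg/L.
Outfall 2: combined Q = 2178 ML/d; C = (2099·257.3 + 78.80·1000)/2178 = 284.2 µg/L.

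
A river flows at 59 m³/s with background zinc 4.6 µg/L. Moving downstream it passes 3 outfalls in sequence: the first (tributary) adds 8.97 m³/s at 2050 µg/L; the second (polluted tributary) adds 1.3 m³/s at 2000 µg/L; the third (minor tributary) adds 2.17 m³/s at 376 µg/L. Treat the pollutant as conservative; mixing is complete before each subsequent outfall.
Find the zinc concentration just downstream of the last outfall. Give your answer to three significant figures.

Below outfall 1: Q → 67.97 m³/s, C = (59.00·4.600 + 8.970·2050)/67.97 = 274.5 µg/L.
Below outfall 2: Q → 69.27 m³/s, C = (67.97·274.5 + 1.300·2000)/69.27 = 306.9 µg/L.
Below outfall 3: Q → 71.44 m³/s, C = (69.27·306.9 + 2.170·376.0)/71.44 = 309.0 µg/L.

309 µg/L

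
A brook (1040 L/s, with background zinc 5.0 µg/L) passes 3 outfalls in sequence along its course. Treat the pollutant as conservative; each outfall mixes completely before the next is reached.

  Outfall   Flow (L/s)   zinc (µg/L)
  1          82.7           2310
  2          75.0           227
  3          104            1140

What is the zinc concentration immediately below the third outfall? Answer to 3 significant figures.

Below outfall 1: Q → 1123 L/s, C = (1040·5.000 + 82.70·2310)/1123 = 174.8 µg/L.
Below outfall 2: Q → 1198 L/s, C = (1123·174.8 + 75.00·227.0)/1198 = 178.1 µg/L.
Below outfall 3: Q → 1302 L/s, C = (1198·178.1 + 104.0·1140)/1302 = 254.9 µg/L.

255 µg/L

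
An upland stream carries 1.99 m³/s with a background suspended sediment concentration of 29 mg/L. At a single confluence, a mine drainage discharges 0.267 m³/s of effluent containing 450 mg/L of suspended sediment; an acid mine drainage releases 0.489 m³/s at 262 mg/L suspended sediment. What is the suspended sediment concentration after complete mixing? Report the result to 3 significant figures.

After mixing, C = (1.990·29.00 + 0.2670·450.0 + 0.4890·262.0) / 2.746 = 306.0/2.746 = 111.4 mg/L.

111 mg/L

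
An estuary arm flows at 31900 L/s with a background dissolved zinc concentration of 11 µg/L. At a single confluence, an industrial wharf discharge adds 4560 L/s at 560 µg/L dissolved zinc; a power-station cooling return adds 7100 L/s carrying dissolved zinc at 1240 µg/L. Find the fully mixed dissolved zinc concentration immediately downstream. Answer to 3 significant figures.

Mass balance: C = (31900·11.00 + 4560·560.0 + 7100·1240) / 43560 = 11710000/43560 = 268.8 µg/L.

269 µg/L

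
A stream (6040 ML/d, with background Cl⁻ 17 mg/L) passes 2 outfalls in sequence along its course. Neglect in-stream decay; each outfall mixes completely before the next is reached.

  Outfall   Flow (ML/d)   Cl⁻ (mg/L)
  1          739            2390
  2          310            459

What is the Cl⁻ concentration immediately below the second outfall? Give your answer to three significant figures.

Outfall 1: combined Q = 6779 ML/d; C = (6040·17.00 + 739.0·2390)/6779 = 275.7 mg/L.
Outfall 2: combined Q = 7089 ML/d; C = (6779·275.7 + 310.0·459.0)/7089 = 283.7 mg/L.

284 mg/L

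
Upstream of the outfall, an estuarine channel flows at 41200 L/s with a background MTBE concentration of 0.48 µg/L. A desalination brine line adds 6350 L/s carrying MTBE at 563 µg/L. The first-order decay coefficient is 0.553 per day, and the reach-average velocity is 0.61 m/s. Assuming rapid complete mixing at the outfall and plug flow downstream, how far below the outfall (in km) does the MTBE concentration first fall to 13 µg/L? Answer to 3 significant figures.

Mixed concentration C = ΣQC/ΣQ = (41200·0.4800 + 6350·563.0) / 47550 = 3595000/47550 = 75.60 µg/L.
Set 75.60·exp(−k·t) = 13 → t = ln(75.60/13)/k = 275100 s = 76.41 h.
Distance = v·t = 0.61·275100 = 167800 m = 167.8 km.

168 km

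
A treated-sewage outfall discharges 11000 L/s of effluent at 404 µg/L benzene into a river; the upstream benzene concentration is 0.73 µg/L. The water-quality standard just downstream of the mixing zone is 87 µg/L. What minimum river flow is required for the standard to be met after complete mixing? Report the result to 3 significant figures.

40400 L/s

Set C_mix = 87: (Q·0.7300 + 11000·404.0) / (Q + 11000) = 87
→ Q = 11000·(404.0 − 87)/(87 − 0.7300) = 40420 L/s.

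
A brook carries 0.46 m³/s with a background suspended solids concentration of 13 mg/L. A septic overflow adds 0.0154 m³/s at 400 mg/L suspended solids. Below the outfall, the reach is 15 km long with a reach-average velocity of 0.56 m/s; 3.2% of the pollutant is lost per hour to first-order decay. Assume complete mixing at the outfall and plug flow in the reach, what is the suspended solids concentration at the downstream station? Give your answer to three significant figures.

20.0 mg/L

Flow-weighted average: C = (0.4600·13.00 + 0.01540·400.0) / 0.4754 = 12.14/0.4754 = 25.54 mg/L.
Travel time t = 15·1000 / 0.56 = 26790 s = 7.440 h.
3.2%/h lost → k = −ln(1 − 0.032) = 0.03252 h⁻¹.
After decay, C = 25.54 × e^(−kt) = 25.54 × 0.7851 = 20.05 mg/L.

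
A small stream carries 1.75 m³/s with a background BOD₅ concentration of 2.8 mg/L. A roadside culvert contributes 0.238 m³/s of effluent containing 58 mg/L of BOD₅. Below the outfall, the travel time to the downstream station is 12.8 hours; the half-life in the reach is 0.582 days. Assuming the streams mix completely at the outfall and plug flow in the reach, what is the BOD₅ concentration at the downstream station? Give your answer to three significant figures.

4.98 mg/L

Conservation of mass: C = (1.750·2.800 + 0.2380·58.00) / 1.988 = 18.70/1.988 = 9.408 mg/L.
Half-life 0.582 d → k = ln 2 / 0.582 = 1.191 d⁻¹.
First-order decay: C = 9.408·exp(−k·t) = 9.408·0.5298 = 4.985 mg/L.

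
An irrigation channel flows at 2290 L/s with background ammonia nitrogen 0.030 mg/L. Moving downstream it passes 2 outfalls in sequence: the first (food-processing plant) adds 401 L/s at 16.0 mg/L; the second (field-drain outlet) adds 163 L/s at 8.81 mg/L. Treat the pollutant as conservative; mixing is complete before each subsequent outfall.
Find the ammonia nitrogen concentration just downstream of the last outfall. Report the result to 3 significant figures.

2.78 mg/L

Below outfall 1: Q → 2691 L/s, C = (2290·0.03000 + 401.0·16.00)/2691 = 2.410 mg/L.
Below outfall 2: Q → 2854 L/s, C = (2691·2.410 + 163.0·8.810)/2854 = 2.775 mg/L.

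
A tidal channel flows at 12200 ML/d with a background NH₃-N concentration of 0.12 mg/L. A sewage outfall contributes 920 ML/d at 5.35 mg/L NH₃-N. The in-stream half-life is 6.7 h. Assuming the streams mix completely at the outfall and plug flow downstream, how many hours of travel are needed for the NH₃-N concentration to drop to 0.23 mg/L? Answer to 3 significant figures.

Conservation of mass: C = (12200·0.1200 + 920.0·5.350) / 13120 = 6386/13120 = 0.4867 mg/L.
Half-life 6.7 h → k = ln 2 / 6.7 = 0.1035 h⁻¹ = 2.483 d⁻¹.
0.4867·exp(−k·t) = 0.23 → t = ln(0.4867/0.23)/k = 26090 s = 7.246 h.

7.25 h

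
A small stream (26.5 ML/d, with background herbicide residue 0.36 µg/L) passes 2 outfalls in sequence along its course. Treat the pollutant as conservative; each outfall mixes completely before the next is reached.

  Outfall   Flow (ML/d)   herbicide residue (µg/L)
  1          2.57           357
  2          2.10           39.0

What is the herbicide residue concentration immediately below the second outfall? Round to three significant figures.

32.4 µg/L

After outfall 1: Q = 26.50 + 2.570 = 29.07 ML/d; C = (26.50·0.3600 + 2.570·357.0)/29.07 = 31.89 µg/L.
After outfall 2: Q = 29.07 + 2.100 = 31.17 ML/d; C = (29.07·31.89 + 2.100·39.00)/31.17 = 32.37 µg/L.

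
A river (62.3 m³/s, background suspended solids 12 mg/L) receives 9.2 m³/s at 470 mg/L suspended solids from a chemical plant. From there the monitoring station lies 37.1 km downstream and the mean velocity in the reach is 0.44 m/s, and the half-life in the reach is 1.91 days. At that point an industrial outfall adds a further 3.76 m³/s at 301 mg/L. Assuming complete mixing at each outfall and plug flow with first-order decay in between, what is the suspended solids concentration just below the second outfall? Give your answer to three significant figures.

62.3 mg/L

Mass balance: C = (62.30·12.00 + 9.200·470.0) / 71.50 = 5072/71.50 = 70.93 mg/L; combined flow 71.50 m³/s.
Travel time t = 37.1·1000 / 0.44 = 84320 s = 23.42 h.
Half-life 1.91 d → k = ln 2 / 1.91 = 0.3629 d⁻¹.
First-order decay: C = 70.93·exp(−k·t) = 70.93·0.7018 = 49.78 mg/L.
Second outfall: C = (71.50·49.78 + 3.760·301.0)/75.26 = 62.33 mg/L.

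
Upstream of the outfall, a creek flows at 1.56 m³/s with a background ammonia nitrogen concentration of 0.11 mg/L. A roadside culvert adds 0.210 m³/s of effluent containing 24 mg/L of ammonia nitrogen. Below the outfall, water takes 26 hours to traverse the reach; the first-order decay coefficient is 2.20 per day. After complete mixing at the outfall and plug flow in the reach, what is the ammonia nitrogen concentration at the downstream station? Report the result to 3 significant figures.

Mass balance: C = (1.560·0.1100 + 0.2100·24.00) / 1.770 = 5.212/1.770 = 2.944 mg/L.
After decay, C = 2.944 × e^(−kt) = 2.944 × 0.09224 = 0.2716 mg/L.

0.272 mg/L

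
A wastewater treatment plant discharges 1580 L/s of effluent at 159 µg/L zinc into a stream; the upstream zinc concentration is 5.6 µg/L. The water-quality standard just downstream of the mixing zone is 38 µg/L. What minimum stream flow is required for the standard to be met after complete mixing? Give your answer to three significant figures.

Set C_mix = 38: (Q·5.600 + 1580·159.0) / (Q + 1580) = 38
→ Q = 1580·(159.0 − 38)/(38 − 5.600) = 5901 L/s.

5900 L/s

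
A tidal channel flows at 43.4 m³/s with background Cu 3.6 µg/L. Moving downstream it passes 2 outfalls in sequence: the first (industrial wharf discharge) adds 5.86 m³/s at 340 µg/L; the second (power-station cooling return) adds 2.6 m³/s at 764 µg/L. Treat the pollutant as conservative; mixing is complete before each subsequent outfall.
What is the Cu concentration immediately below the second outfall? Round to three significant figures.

Outfall 1: combined Q = 49.26 m³/s; C = (43.40·3.600 + 5.860·340.0)/49.26 = 43.62 µg/L.
Outfall 2: combined Q = 51.86 m³/s; C = (49.26·43.62 + 2.600·764.0)/51.86 = 79.73 µg/L.

79.7 µg/L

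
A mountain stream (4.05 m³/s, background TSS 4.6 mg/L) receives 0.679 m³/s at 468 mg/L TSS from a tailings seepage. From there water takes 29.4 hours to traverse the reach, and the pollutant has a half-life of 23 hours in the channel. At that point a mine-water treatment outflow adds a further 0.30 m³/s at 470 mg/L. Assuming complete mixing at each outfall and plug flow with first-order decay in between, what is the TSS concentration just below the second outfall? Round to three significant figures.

Flow-weighted average: C = (4.050·4.600 + 0.6790·468.0) / 4.729 = 336.4/4.729 = 71.14 mg/L; combined flow 4.729 m³/s.
Half-life 23 h → k = ln 2 / 23 = 0.03014 h⁻¹ = 0.7233 d⁻¹.
Applying C = C₀e^(−kt): 71.14 × 0.4123 = 29.33 mg/L.
At the second outfall, C = (4.729·29.33 + 0.3000·470.0) / (4.729 + 0.3000) = 55.62 mg/L.

55.6 mg/L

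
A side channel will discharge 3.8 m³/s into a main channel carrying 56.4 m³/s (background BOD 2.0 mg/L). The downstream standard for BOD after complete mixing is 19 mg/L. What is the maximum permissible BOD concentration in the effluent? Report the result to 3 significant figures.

271 mg/L

At the limit, (Qr·Cr + Qe·Cₑ)/(Qr + Qe) = 19:
Cₑ = (60.20·19 − 56.40·2.000) / 3.800 = 271.3 mg/L.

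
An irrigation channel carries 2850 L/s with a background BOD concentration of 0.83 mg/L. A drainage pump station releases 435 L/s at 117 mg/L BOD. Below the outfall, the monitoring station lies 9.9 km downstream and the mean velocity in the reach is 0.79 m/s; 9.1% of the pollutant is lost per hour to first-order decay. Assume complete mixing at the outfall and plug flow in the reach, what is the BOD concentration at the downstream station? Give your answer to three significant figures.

Conservation of mass: C = (2850·0.8300 + 435.0·117.0) / 3285 = 53260/3285 = 16.21 mg/L.
Travel time t = 9.9·1000 / 0.79 = 12530 s = 3.481 h.
9.1%/h lost → k = −ln(1 − 0.091) = 0.09541 h⁻¹.
First-order decay: C = 16.21·exp(−k·t) = 16.21·0.7174 = 11.63 mg/L.

11.6 mg/L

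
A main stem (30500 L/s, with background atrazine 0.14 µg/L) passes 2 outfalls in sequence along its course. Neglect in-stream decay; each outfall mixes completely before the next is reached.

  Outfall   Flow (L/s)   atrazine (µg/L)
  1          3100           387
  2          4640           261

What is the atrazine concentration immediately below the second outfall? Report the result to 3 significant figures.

63.2 µg/L

Below outfall 1: Q → 33600 L/s, C = (30500·0.1400 + 3100·387.0)/33600 = 35.83 µg/L.
Below outfall 2: Q → 38240 L/s, C = (33600·35.83 + 4640·261.0)/38240 = 63.15 µg/L.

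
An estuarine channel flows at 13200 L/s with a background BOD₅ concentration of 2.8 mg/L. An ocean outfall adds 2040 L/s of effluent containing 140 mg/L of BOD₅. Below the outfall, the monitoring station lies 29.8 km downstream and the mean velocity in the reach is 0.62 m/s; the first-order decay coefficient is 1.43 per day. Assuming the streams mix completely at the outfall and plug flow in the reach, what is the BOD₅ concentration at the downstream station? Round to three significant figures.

Mixed concentration C = ΣQC/ΣQ = (13200·2.800 + 2040·140.0) / 15240 = 322600/15240 = 21.17 mg/L.
Travel time t = 29.8·1000 / 0.62 = 48060 s = 13.35 h.
First-order decay: C = 21.17·exp(−k·t) = 21.17·0.4513 = 9.553 mg/L.

9.55 mg/L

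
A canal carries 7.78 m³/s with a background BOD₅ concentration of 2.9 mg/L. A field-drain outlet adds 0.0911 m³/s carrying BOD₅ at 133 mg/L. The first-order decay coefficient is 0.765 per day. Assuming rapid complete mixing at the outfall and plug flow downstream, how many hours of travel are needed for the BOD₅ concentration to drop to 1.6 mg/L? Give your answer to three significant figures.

31.8 h

Flow-weighted average: C = (7.780·2.900 + 0.09110·133.0) / 7.871 = 34.68/7.871 = 4.406 mg/L.
4.406·exp(−k·t) = 1.6 → t = ln(4.406/1.6)/k = 114400 s = 31.78 h.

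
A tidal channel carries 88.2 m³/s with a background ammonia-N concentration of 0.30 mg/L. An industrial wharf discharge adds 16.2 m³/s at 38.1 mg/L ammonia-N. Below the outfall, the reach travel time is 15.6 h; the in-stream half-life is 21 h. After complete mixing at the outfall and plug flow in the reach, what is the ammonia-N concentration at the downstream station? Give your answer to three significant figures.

Mixed concentration C = ΣQC/ΣQ = (88.20·0.3000 + 16.20·38.10) / 104.4 = 643.7/104.4 = 6.166 mg/L.
Half-life 21 h → k = ln 2 / 21 = 0.03301 h⁻¹ = 0.7922 d⁻¹.
First-order decay: C = 6.166·exp(−k·t) = 6.166·0.5976 = 3.684 mg/L.

3.68 mg/L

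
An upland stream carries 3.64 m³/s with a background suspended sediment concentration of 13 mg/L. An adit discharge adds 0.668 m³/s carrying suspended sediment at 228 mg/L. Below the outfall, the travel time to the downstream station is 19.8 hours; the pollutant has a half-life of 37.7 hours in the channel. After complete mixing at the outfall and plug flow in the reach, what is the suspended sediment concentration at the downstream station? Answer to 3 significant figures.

Conservation of mass: C = (3.640·13.00 + 0.6680·228.0) / 4.308 = 199.6/4.308 = 46.34 mg/L.
Half-life 37.7 h → k = ln 2 / 37.7 = 0.01839 h⁻¹ = 0.4413 d⁻¹.
Decay over the reach: 46.34·exp(−kt) = 46.34·0.6949 = 32.20 mg/L.

32.2 mg/L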